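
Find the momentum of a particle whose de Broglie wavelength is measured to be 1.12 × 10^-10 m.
5.92 × 10^-24 kg·m/s

From the de Broglie relation λ = h/p, we solve for p:

p = h/λ
p = (6.626 × 10^-34 J·s) / (1.12 × 10^-10 m)
p = 5.92 × 10^-24 kg·m/s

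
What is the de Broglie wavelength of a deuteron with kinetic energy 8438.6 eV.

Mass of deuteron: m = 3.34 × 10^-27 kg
2.20 × 10^-13 m

Using λ = h/√(2mKE):

First convert KE to Joules: KE = 8438.6 eV = 1.352 × 10^-15 J

λ = h/√(2mKE)
λ = (6.626 × 10^-34 J·s) / √(2 × 3.34 × 10^-27 kg × 1.352 × 10^-15 J)
λ = 2.20 × 10^-13 m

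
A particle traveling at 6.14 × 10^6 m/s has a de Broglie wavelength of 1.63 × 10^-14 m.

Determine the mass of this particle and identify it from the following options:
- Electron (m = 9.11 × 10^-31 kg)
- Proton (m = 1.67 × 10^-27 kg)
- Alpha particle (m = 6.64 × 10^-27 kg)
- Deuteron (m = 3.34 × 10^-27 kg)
The particle is an alpha particle.

From λ = h/(mv), solve for mass:

m = h/(λv)
m = (6.626 × 10^-34 J·s) / (1.63 × 10^-14 m × 6.14 × 10^6 m/s)
m = 6.62 × 10^-27 kg

Comparing with the listed masses, this is closest to an alpha particle.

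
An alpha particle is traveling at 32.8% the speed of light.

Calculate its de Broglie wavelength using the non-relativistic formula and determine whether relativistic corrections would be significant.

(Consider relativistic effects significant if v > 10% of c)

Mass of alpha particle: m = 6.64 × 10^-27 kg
Yes, relativistic corrections are needed.

Using the non-relativistic de Broglie formula λ = h/(mv):

v = 32.8% × c = 9.833 × 10^7 m/s

λ = h/(mv)
λ = (6.626 × 10^-34 J·s) / (6.64 × 10^-27 kg × 9.833 × 10^7 m/s)
λ = 1.01 × 10^-15 m

Since v = 32.8% of c > 10% of c, relativistic corrections ARE significant and the actual wavelength would differ from this non-relativistic estimate.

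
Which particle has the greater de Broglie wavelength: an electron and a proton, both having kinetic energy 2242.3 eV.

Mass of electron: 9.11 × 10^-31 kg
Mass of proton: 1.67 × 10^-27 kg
The electron has the longer wavelength.

Using λ = h/√(2mKE):

For electron: λ₁ = h/√(2m₁KE) = 2.59 × 10^-11 m
For proton: λ₂ = h/√(2m₂KE) = 6.05 × 10^-13 m

Since λ ∝ 1/√m at constant kinetic energy, the lighter particle has the longer wavelength.

The electron has the longer de Broglie wavelength.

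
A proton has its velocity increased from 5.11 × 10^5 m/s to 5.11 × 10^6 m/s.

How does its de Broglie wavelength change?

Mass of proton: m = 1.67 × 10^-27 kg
The wavelength decreases by a factor of 10.

Using λ = h/(mv):

Initial wavelength: λ₁ = h/(mv₁) = 7.76 × 10^-13 m
Final wavelength: λ₂ = h/(mv₂) = 7.76 × 10^-14 m

Since λ ∝ 1/v, when velocity increases by a factor of 10, the wavelength decreases by a factor of 10.

λ₂/λ₁ = v₁/v₂ = 1/10

The wavelength decreases by a factor of 10.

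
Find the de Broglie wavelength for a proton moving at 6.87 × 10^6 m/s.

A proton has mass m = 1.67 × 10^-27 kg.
5.78 × 10^-14 m

Using the de Broglie relation λ = h/(mv):

λ = h/(mv)
λ = (6.626 × 10^-34 J·s) / (1.67 × 10^-27 kg × 6.87 × 10^6 m/s)
λ = 5.78 × 10^-14 m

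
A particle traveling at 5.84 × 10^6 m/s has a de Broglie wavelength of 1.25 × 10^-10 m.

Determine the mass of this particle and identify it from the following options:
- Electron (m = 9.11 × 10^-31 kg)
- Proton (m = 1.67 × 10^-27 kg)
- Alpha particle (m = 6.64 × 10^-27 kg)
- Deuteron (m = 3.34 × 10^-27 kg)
The particle is an electron.

From λ = h/(mv), solve for mass:

m = h/(λv)
m = (6.626 × 10^-34 J·s) / (1.25 × 10^-10 m × 5.84 × 10^6 m/s)
m = 9.08 × 10^-31 kg

Comparing with the listed masses, this is closest to an electron.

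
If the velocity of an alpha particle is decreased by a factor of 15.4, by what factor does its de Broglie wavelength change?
The wavelength increases by a factor of 15.4.

From λ = h/(mv), the wavelength is inversely proportional to velocity:

λ ∝ 1/v

If v → v/15.4, then λ → 15.4λ

When velocity is decreased by a factor of 15.4, the wavelength increases by a factor of 15.4.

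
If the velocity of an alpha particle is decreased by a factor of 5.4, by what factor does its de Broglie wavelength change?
The wavelength increases by a factor of 5.4.

From λ = h/(mv), the wavelength is inversely proportional to velocity:

λ ∝ 1/v

If v → v/5.4, then λ → 5.4λ

When velocity is decreased by a factor of 5.4, the wavelength increases by a factor of 5.4.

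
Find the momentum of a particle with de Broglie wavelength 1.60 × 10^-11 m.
4.14 × 10^-23 kg·m/s

From the de Broglie relation λ = h/p, we solve for p:

p = h/λ
p = (6.626 × 10^-34 J·s) / (1.60 × 10^-11 m)
p = 4.14 × 10^-23 kg·m/s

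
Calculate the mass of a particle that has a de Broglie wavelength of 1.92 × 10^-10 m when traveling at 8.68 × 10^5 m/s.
3.98 × 10^-30 kg

From the de Broglie relation λ = h/(mv), we solve for m:

m = h/(λv)
m = (6.626 × 10^-34 J·s) / (1.92 × 10^-10 m × 8.68 × 10^5 m/s)
m = 3.98 × 10^-30 kg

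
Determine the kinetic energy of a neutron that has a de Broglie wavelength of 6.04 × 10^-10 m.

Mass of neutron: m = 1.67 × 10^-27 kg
3.60 × 10^-22 J (or 2.25 × 10^-3 eV)

From λ = h/√(2mKE), we solve for KE:

λ² = h²/(2mKE)
KE = h²/(2mλ²)
KE = (6.626 × 10^-34 J·s)² / (2 × 1.67 × 10^-27 kg × (6.04 × 10^-10 m)²)
KE = 3.60 × 10^-22 J
KE = 2.25 × 10^-3 eV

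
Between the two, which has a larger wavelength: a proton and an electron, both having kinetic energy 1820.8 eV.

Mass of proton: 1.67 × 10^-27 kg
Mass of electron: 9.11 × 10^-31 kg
The electron has the longer wavelength.

Using λ = h/√(2mKE):

For proton: λ₁ = h/√(2m₁KE) = 6.71 × 10^-13 m
For electron: λ₂ = h/√(2m₂KE) = 2.87 × 10^-11 m

Since λ ∝ 1/√m at constant kinetic energy, the lighter particle has the longer wavelength.

The electron has the longer de Broglie wavelength.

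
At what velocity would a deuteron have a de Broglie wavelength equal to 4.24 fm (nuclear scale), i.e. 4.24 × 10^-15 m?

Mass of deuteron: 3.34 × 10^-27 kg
4.68 × 10^7 m/s

From λ = h/(mv), solve for v:

v = h/(mλ)
v = (6.626 × 10^-34 J·s) / (3.34 × 10^-27 kg × 4.24 × 10^-15 m)
v = 4.68 × 10^7 m/s

Note: This velocity is 15.6% of the speed of light, so relativistic corrections would be needed for a more accurate calculation.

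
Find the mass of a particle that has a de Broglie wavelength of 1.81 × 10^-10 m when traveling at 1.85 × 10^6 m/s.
1.98 × 10^-30 kg

From the de Broglie relation λ = h/(mv), we solve for m:

m = h/(λv)
m = (6.626 × 10^-34 J·s) / (1.81 × 10^-10 m × 1.85 × 10^6 m/s)
m = 1.98 × 10^-30 kg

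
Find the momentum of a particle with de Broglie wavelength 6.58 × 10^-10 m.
1.01 × 10^-24 kg·m/s

From the de Broglie relation λ = h/p, we solve for p:

p = h/λ
p = (6.626 × 10^-34 J·s) / (6.58 × 10^-10 m)
p = 1.01 × 10^-24 kg·m/s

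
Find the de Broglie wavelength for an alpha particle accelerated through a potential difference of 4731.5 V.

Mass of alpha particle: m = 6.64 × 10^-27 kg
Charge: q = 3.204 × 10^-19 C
1.48 × 10^-13 m

When a particle is accelerated through voltage V, it gains kinetic energy KE = qV.

The de Broglie wavelength is then λ = h/√(2mqV):

λ = h/√(2mqV)
λ = (6.626 × 10^-34 J·s) / √(2 × 6.64 × 10^-27 kg × 3.204 × 10^-19 C × 4731.5 V)
λ = 1.48 × 10^-13 m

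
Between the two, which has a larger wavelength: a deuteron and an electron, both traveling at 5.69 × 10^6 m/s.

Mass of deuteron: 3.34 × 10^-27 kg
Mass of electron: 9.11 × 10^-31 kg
The electron has the longer wavelength.

Using λ = h/(mv), since both particles have the same velocity, the wavelength depends only on mass.

For deuteron: λ₁ = h/(m₁v) = 3.49 × 10^-14 m
For electron: λ₂ = h/(m₂v) = 1.28 × 10^-10 m

Since λ ∝ 1/m at constant velocity, the lighter particle has the longer wavelength.

The electron has the longer de Broglie wavelength.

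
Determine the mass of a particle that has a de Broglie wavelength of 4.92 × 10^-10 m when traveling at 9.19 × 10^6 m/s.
1.47 × 10^-31 kg

From the de Broglie relation λ = h/(mv), we solve for m:

m = h/(λv)
m = (6.626 × 10^-34 J·s) / (4.92 × 10^-10 m × 9.19 × 10^6 m/s)
m = 1.47 × 10^-31 kg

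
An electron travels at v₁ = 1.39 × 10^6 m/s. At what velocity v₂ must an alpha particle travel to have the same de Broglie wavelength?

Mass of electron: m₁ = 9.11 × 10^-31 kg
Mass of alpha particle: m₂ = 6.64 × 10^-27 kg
v₂ = 1.91 × 10^2 m/s

For equal de Broglie wavelengths: λ₁ = λ₂

h/(m₁v₁) = h/(m₂v₂)
m₁v₁ = m₂v₂
v₂ = v₁ · (m₁/m₂)

v₂ = 1.39 × 10^6 m/s × (9.11 × 10^-31 kg / 6.64 × 10^-27 kg)
v₂ = 1.91 × 10^2 m/s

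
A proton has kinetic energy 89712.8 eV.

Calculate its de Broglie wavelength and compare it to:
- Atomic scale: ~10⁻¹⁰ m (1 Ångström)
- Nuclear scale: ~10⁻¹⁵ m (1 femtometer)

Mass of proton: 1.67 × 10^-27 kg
λ = 9.56 × 10^-14 m, which is between nuclear and atomic scales.

Using λ = h/√(2mKE):

KE = 89712.8 eV = 1.437 × 10^-14 J

λ = h/√(2mKE)
λ = (6.626 × 10^-34 J·s) / √(2 × 1.67 × 10^-27 kg × 1.437 × 10^-14 J)
λ = 9.56 × 10^-14 m

Comparison:
- Atomic scale (10⁻¹⁰ m): λ is 0.00096× this size
- Nuclear scale (10⁻¹⁵ m): λ is 96× this size

The wavelength is between nuclear and atomic scales.

This wavelength is appropriate for probing atomic structure but too large for nuclear physics experiments.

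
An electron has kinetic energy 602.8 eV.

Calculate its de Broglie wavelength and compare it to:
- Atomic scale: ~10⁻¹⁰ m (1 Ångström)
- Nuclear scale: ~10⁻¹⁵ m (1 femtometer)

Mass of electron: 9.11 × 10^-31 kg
λ = 4.99 × 10^-11 m, which is between nuclear and atomic scales.

Using λ = h/√(2mKE):

KE = 602.8 eV = 9.658 × 10^-17 J

λ = h/√(2mKE)
λ = (6.626 × 10^-34 J·s) / √(2 × 9.11 × 10^-31 kg × 9.658 × 10^-17 J)
λ = 4.99 × 10^-11 m

Comparison:
- Atomic scale (10⁻¹⁰ m): λ is 0.5× this size
- Nuclear scale (10⁻¹⁵ m): λ is 5e+04× this size

The wavelength is between nuclear and atomic scales.

This wavelength is appropriate for probing atomic structure but too large for nuclear physics experiments.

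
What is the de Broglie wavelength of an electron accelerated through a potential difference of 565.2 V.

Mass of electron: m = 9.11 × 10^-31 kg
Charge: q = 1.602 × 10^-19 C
5.16 × 10^-11 m

When a particle is accelerated through voltage V, it gains kinetic energy KE = qV.

The de Broglie wavelength is then λ = h/√(2mqV):

λ = h/√(2mqV)
λ = (6.626 × 10^-34 J·s) / √(2 × 9.11 × 10^-31 kg × 1.602 × 10^-19 C × 565.2 V)
λ = 5.16 × 10^-11 m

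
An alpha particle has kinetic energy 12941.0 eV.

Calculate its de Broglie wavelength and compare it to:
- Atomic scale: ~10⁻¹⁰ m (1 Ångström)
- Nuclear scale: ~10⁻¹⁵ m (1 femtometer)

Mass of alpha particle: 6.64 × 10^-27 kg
λ = 1.26 × 10^-13 m, which is between nuclear and atomic scales.

Using λ = h/√(2mKE):

KE = 12941.0 eV = 2.073 × 10^-15 J

λ = h/√(2mKE)
λ = (6.626 × 10^-34 J·s) / √(2 × 6.64 × 10^-27 kg × 2.073 × 10^-15 J)
λ = 1.26 × 10^-13 m

Comparison:
- Atomic scale (10⁻¹⁰ m): λ is 0.0013× this size
- Nuclear scale (10⁻¹⁵ m): λ is 1.3e+02× this size

The wavelength is between nuclear and atomic scales.

This wavelength is appropriate for probing atomic structure but too large for nuclear physics experiments.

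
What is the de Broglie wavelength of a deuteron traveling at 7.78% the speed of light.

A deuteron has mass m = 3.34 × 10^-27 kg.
8.51 × 10^-15 m

Using the de Broglie relation λ = h/(mv):

v = 7.78% × c = 2.332 × 10^7 m/s

λ = h/(mv)
λ = (6.626 × 10^-34 J·s) / (3.34 × 10^-27 kg × 2.332 × 10^7 m/s)
λ = 8.51 × 10^-15 m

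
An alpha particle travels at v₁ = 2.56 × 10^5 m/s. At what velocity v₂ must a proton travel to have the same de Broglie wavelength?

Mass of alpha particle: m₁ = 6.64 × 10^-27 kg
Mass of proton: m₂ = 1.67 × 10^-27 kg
v₂ = 1.02 × 10^6 m/s

For equal de Broglie wavelengths: λ₁ = λ₂

h/(m₁v₁) = h/(m₂v₂)
m₁v₁ = m₂v₂
v₂ = v₁ · (m₁/m₂)

v₂ = 2.56 × 10^5 m/s × (6.64 × 10^-27 kg / 1.67 × 10^-27 kg)
v₂ = 1.02 × 10^6 m/s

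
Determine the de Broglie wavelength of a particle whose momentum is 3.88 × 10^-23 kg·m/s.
1.71 × 10^-11 m

Using the de Broglie relation λ = h/p:

λ = h/p
λ = (6.626 × 10^-34 J·s) / (3.88 × 10^-23 kg·m/s)
λ = 1.71 × 10^-11 m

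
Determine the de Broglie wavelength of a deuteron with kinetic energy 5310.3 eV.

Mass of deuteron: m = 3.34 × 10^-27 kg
2.78 × 10^-13 m

Using λ = h/√(2mKE):

First convert KE to Joules: KE = 5310.3 eV = 8.508 × 10^-16 J

λ = h/√(2mKE)
λ = (6.626 × 10^-34 J·s) / √(2 × 3.34 × 10^-27 kg × 8.508 × 10^-16 J)
λ = 2.78 × 10^-13 m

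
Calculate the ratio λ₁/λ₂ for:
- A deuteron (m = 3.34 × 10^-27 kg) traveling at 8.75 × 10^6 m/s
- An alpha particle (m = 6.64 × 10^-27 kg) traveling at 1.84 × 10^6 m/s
λ₁/λ₂ = 0.418

Using λ = h/(mv):

λ₁ = h/(m₁v₁) = 2.27 × 10^-14 m
λ₂ = h/(m₂v₂) = 5.42 × 10^-14 m

Ratio λ₁/λ₂ = (m₂v₂)/(m₁v₁)
         = (6.64 × 10^-27 kg × 1.84 × 10^6 m/s) / (3.34 × 10^-27 kg × 8.75 × 10^6 m/s)
         = 0.418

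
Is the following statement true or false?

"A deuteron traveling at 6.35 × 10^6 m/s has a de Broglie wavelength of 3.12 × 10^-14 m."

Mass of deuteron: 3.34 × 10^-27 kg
True

The claim is correct.

Using λ = h/(mv):
λ = (6.626 × 10^-34 J·s) / (3.34 × 10^-27 kg × 6.35 × 10^6 m/s)
λ = 3.12 × 10^-14 m

This matches the claimed value.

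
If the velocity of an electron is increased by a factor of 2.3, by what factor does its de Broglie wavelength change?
The wavelength decreases by a factor of 2.3.

From λ = h/(mv), the wavelength is inversely proportional to velocity:

λ ∝ 1/v

If v → 2.3v, then λ → λ/2.3

When velocity is increased by a factor of 2.3, the wavelength decreases by a factor of 2.3.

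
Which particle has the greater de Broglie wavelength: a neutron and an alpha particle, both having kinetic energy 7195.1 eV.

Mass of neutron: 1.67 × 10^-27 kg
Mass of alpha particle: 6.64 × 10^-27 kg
The neutron has the longer wavelength.

Using λ = h/√(2mKE):

For neutron: λ₁ = h/√(2m₁KE) = 3.38 × 10^-13 m
For alpha particle: λ₂ = h/√(2m₂KE) = 1.69 × 10^-13 m

Since λ ∝ 1/√m at constant kinetic energy, the lighter particle has the longer wavelength.

The neutron has the longer de Broglie wavelength.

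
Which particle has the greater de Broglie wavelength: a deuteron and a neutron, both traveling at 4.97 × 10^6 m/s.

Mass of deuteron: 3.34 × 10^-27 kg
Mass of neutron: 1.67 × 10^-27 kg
The neutron has the longer wavelength.

Using λ = h/(mv), since both particles have the same velocity, the wavelength depends only on mass.

For deuteron: λ₁ = h/(m₁v) = 3.99 × 10^-14 m
For neutron: λ₂ = h/(m₂v) = 7.98 × 10^-14 m

Since λ ∝ 1/m at constant velocity, the lighter particle has the longer wavelength.

The neutron has the longer de Broglie wavelength.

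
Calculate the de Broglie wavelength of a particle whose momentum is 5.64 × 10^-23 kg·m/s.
1.17 × 10^-11 m

Using the de Broglie relation λ = h/p:

λ = h/p
λ = (6.626 × 10^-34 J·s) / (5.64 × 10^-23 kg·m/s)
λ = 1.17 × 10^-11 m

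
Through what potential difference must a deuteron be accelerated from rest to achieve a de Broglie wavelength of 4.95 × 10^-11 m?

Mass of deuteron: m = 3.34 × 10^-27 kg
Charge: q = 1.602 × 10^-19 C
1.67 × 10^-1 V

From λ = h/√(2mqV), we solve for V:

λ² = h²/(2mqV)
V = h²/(2mqλ²)
V = (6.626 × 10^-34 J·s)² / (2 × 3.34 × 10^-27 kg × 1.602 × 10^-19 C × (4.95 × 10^-11 m)²)
V = 1.67 × 10^-1 V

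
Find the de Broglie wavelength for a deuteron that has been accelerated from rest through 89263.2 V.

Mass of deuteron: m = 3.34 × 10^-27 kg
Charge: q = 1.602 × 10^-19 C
6.78 × 10^-14 m

When a particle is accelerated through voltage V, it gains kinetic energy KE = qV.

The de Broglie wavelength is then λ = h/√(2mqV):

λ = h/√(2mqV)
λ = (6.626 × 10^-34 J·s) / √(2 × 3.34 × 10^-27 kg × 1.602 × 10^-19 C × 89263.2 V)
λ = 6.78 × 10^-14 m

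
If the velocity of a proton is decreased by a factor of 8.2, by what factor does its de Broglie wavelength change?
The wavelength increases by a factor of 8.2.

From λ = h/(mv), the wavelength is inversely proportional to velocity:

λ ∝ 1/v

If v → v/8.2, then λ → 8.2λ

When velocity is decreased by a factor of 8.2, the wavelength increases by a factor of 8.2.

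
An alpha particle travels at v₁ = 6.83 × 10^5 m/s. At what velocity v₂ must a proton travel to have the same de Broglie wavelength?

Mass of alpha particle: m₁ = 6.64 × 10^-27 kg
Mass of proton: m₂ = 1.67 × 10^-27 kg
v₂ = 2.72 × 10^6 m/s

For equal de Broglie wavelengths: λ₁ = λ₂

h/(m₁v₁) = h/(m₂v₂)
m₁v₁ = m₂v₂
v₂ = v₁ · (m₁/m₂)

v₂ = 6.83 × 10^5 m/s × (6.64 × 10^-27 kg / 1.67 × 10^-27 kg)
v₂ = 2.72 × 10^6 m/s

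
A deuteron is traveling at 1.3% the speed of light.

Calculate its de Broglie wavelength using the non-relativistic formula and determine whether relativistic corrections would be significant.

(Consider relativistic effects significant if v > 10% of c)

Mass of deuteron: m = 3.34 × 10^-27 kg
No, relativistic corrections are not needed.

Using the non-relativistic de Broglie formula λ = h/(mv):

v = 1.3% × c = 3.897 × 10^6 m/s

λ = h/(mv)
λ = (6.626 × 10^-34 J·s) / (3.34 × 10^-27 kg × 3.897 × 10^6 m/s)
λ = 5.09 × 10^-14 m

Since v = 1.3% of c < 10% of c, relativistic corrections are NOT significant and this non-relativistic result is a good approximation.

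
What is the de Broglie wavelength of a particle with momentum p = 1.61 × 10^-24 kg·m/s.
4.12 × 10^-10 m

Using the de Broglie relation λ = h/p:

λ = h/p
λ = (6.626 × 10^-34 J·s) / (1.61 × 10^-24 kg·m/s)
λ = 4.12 × 10^-10 m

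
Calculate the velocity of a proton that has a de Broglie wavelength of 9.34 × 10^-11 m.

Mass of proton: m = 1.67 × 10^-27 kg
4.25 × 10^3 m/s

From the de Broglie relation λ = h/(mv), we solve for v:

v = h/(mλ)
v = (6.626 × 10^-34 J·s) / (1.67 × 10^-27 kg × 9.34 × 10^-11 m)
v = 4.25 × 10^3 m/s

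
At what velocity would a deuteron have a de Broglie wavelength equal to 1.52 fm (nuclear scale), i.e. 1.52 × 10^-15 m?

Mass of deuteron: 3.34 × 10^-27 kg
1.31 × 10^8 m/s

From λ = h/(mv), solve for v:

v = h/(mλ)
v = (6.626 × 10^-34 J·s) / (3.34 × 10^-27 kg × 1.52 × 10^-15 m)
v = 1.31 × 10^8 m/s

Note: This velocity is 43.5% of the speed of light, so relativistic corrections would be needed for a more accurate calculation.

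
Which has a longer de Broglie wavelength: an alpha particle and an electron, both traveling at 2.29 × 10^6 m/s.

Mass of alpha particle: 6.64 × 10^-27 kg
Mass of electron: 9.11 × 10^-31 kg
The electron has the longer wavelength.

Using λ = h/(mv), since both particles have the same velocity, the wavelength depends only on mass.

For alpha particle: λ₁ = h/(m₁v) = 4.36 × 10^-14 m
For electron: λ₂ = h/(m₂v) = 3.18 × 10^-10 m

Since λ ∝ 1/m at constant velocity, the lighter particle has the longer wavelength.

The electron has the longer de Broglie wavelength.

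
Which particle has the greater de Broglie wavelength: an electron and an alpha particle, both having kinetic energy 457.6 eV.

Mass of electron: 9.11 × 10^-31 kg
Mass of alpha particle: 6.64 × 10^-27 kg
The electron has the longer wavelength.

Using λ = h/√(2mKE):

For electron: λ₁ = h/√(2m₁KE) = 5.73 × 10^-11 m
For alpha particle: λ₂ = h/√(2m₂KE) = 6.72 × 10^-13 m

Since λ ∝ 1/√m at constant kinetic energy, the lighter particle has the longer wavelength.

The electron has the longer de Broglie wavelength.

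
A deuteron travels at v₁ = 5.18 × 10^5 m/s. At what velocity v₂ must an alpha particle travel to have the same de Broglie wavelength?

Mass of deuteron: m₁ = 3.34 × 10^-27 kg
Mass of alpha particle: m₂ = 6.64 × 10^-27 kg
v₂ = 2.61 × 10^5 m/s

For equal de Broglie wavelengths: λ₁ = λ₂

h/(m₁v₁) = h/(m₂v₂)
m₁v₁ = m₂v₂
v₂ = v₁ · (m₁/m₂)

v₂ = 5.18 × 10^5 m/s × (3.34 × 10^-27 kg / 6.64 × 10^-27 kg)
v₂ = 2.61 × 10^5 m/s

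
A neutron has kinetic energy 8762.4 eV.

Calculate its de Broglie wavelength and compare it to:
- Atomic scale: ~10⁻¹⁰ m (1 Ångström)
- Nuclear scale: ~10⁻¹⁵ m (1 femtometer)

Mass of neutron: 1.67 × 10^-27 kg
λ = 3.06 × 10^-13 m, which is between nuclear and atomic scales.

Using λ = h/√(2mKE):

KE = 8762.4 eV = 1.404 × 10^-15 J

λ = h/√(2mKE)
λ = (6.626 × 10^-34 J·s) / √(2 × 1.67 × 10^-27 kg × 1.404 × 10^-15 J)
λ = 3.06 × 10^-13 m

Comparison:
- Atomic scale (10⁻¹⁰ m): λ is 0.0031× this size
- Nuclear scale (10⁻¹⁵ m): λ is 3.1e+02× this size

The wavelength is between nuclear and atomic scales.

This wavelength is appropriate for probing atomic structure but too large for nuclear physics experiments.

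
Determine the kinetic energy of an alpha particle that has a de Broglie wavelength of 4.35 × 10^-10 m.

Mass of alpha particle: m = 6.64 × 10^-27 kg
1.75 × 10^-22 J (or 1.09 × 10^-3 eV)

From λ = h/√(2mKE), we solve for KE:

λ² = h²/(2mKE)
KE = h²/(2mλ²)
KE = (6.626 × 10^-34 J·s)² / (2 × 6.64 × 10^-27 kg × (4.35 × 10^-10 m)²)
KE = 1.75 × 10^-22 J
KE = 1.09 × 10^-3 eV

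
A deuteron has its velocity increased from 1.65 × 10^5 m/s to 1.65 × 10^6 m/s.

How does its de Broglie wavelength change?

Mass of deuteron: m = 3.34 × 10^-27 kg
The wavelength decreases by a factor of 10.

Using λ = h/(mv):

Initial wavelength: λ₁ = h/(mv₁) = 1.20 × 10^-12 m
Final wavelength: λ₂ = h/(mv₂) = 1.20 × 10^-13 m

Since λ ∝ 1/v, when velocity increases by a factor of 10, the wavelength decreases by a factor of 10.

λ₂/λ₁ = v₁/v₂ = 1/10

The wavelength decreases by a factor of 10.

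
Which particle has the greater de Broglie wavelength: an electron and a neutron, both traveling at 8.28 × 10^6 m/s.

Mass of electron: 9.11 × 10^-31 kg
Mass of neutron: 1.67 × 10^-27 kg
The electron has the longer wavelength.

Using λ = h/(mv), since both particles have the same velocity, the wavelength depends only on mass.

For electron: λ₁ = h/(m₁v) = 8.78 × 10^-11 m
For neutron: λ₂ = h/(m₂v) = 4.79 × 10^-14 m

Since λ ∝ 1/m at constant velocity, the lighter particle has the longer wavelength.

The electron has the longer de Broglie wavelength.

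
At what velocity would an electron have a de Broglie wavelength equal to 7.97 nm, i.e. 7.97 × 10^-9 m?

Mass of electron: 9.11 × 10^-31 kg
9.13 × 10^4 m/s

From λ = h/(mv), solve for v:

v = h/(mλ)
v = (6.626 × 10^-34 J·s) / (9.11 × 10^-31 kg × 7.97 × 10^-9 m)
v = 9.13 × 10^4 m/s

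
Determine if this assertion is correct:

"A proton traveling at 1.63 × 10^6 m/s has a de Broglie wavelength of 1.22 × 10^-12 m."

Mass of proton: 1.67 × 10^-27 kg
False

The claim is incorrect.

Using λ = h/(mv):
λ = (6.626 × 10^-34 J·s) / (1.67 × 10^-27 kg × 1.63 × 10^6 m/s)
λ = 2.43 × 10^-13 m

The actual wavelength differs from the claimed 1.22 × 10^-12 m.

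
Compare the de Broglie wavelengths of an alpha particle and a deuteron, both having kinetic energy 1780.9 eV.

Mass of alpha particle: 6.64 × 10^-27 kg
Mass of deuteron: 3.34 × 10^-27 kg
The deuteron has the longer wavelength.

Using λ = h/√(2mKE):

For alpha particle: λ₁ = h/√(2m₁KE) = 3.40 × 10^-13 m
For deuteron: λ₂ = h/√(2m₂KE) = 4.80 × 10^-13 m

Since λ ∝ 1/√m at constant kinetic energy, the lighter particle has the longer wavelength.

The deuteron has the longer de Broglie wavelength.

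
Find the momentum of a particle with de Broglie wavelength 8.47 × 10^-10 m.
7.82 × 10^-25 kg·m/s

From the de Broglie relation λ = h/p, we solve for p:

p = h/λ
p = (6.626 × 10^-34 J·s) / (8.47 × 10^-10 m)
p = 7.82 × 10^-25 kg·m/s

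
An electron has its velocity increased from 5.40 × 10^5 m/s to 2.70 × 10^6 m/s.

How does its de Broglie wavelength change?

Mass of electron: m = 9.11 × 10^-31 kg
The wavelength decreases by a factor of 5.

Using λ = h/(mv):

Initial wavelength: λ₁ = h/(mv₁) = 1.35 × 10^-9 m
Final wavelength: λ₂ = h/(mv₂) = 2.69 × 10^-10 m

Since λ ∝ 1/v, when velocity increases by a factor of 5, the wavelength decreases by a factor of 5.

λ₂/λ₁ = v₁/v₂ = 1/5

The wavelength decreases by a factor of 5.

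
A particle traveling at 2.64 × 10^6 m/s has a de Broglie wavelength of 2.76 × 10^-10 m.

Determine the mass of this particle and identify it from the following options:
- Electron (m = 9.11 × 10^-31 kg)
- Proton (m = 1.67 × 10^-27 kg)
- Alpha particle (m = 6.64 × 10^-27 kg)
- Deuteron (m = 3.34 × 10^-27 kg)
The particle is an electron.

From λ = h/(mv), solve for mass:

m = h/(λv)
m = (6.626 × 10^-34 J·s) / (2.76 × 10^-10 m × 2.64 × 10^6 m/s)
m = 9.09 × 10^-31 kg

Comparing with the listed masses, this is closest to an electron.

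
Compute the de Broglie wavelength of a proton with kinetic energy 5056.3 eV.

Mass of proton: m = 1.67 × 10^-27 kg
4.03 × 10^-13 m

Using λ = h/√(2mKE):

First convert KE to Joules: KE = 5056.3 eV = 8.101 × 10^-16 J

λ = h/√(2mKE)
λ = (6.626 × 10^-34 J·s) / √(2 × 1.67 × 10^-27 kg × 8.101 × 10^-16 J)
λ = 4.03 × 10^-13 m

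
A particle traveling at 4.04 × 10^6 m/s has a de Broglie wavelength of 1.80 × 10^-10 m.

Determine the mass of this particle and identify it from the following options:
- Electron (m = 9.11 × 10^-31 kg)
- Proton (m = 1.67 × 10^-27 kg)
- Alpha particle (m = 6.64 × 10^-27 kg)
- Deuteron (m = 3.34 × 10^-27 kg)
The particle is an electron.

From λ = h/(mv), solve for mass:

m = h/(λv)
m = (6.626 × 10^-34 J·s) / (1.80 × 10^-10 m × 4.04 × 10^6 m/s)
m = 9.11 × 10^-31 kg

Comparing with the listed masses, this is closest to an electron.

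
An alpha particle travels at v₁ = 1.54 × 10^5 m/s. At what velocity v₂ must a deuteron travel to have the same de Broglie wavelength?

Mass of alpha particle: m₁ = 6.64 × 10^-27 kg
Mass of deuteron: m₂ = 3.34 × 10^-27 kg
v₂ = 3.06 × 10^5 m/s

For equal de Broglie wavelengths: λ₁ = λ₂

h/(m₁v₁) = h/(m₂v₂)
m₁v₁ = m₂v₂
v₂ = v₁ · (m₁/m₂)

v₂ = 1.54 × 10^5 m/s × (6.64 × 10^-27 kg / 3.34 × 10^-27 kg)
v₂ = 3.06 × 10^5 m/s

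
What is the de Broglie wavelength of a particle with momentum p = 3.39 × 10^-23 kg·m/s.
1.95 × 10^-11 m

Using the de Broglie relation λ = h/p:

λ = h/p
λ = (6.626 × 10^-34 J·s) / (3.39 × 10^-23 kg·m/s)
λ = 1.95 × 10^-11 m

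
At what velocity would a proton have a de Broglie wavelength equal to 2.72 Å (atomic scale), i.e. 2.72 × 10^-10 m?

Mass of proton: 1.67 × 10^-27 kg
1.46 × 10^3 m/s

From λ = h/(mv), solve for v:

v = h/(mλ)
v = (6.626 × 10^-34 J·s) / (1.67 × 10^-27 kg × 2.72 × 10^-10 m)
v = 1.46 × 10^3 m/s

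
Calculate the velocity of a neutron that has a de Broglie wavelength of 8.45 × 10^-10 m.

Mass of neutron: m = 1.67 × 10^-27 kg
4.70 × 10^2 m/s

From the de Broglie relation λ = h/(mv), we solve for v:

v = h/(mλ)
v = (6.626 × 10^-34 J·s) / (1.67 × 10^-27 kg × 8.45 × 10^-10 m)
v = 4.70 × 10^2 m/s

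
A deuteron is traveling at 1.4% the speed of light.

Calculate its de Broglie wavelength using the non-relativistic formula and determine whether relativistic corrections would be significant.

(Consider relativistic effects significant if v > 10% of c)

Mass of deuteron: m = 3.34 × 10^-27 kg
No, relativistic corrections are not needed.

Using the non-relativistic de Broglie formula λ = h/(mv):

v = 1.4% × c = 4.197 × 10^6 m/s

λ = h/(mv)
λ = (6.626 × 10^-34 J·s) / (3.34 × 10^-27 kg × 4.197 × 10^6 m/s)
λ = 4.73 × 10^-14 m

Since v = 1.4% of c < 10% of c, relativistic corrections are NOT significant and this non-relativistic result is a good approximation.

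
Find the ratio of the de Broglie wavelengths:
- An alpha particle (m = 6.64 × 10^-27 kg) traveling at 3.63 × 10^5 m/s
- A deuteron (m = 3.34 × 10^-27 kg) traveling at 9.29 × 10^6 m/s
λ₁/λ₂ = 12.9

Using λ = h/(mv):

λ₁ = h/(m₁v₁) = 2.75 × 10^-13 m
λ₂ = h/(m₂v₂) = 2.14 × 10^-14 m

Ratio λ₁/λ₂ = (m₂v₂)/(m₁v₁)
         = (3.34 × 10^-27 kg × 9.29 × 10^6 m/s) / (6.64 × 10^-27 kg × 3.63 × 10^5 m/s)
         = 12.9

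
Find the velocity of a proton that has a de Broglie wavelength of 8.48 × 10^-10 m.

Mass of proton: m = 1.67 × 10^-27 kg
4.68 × 10^2 m/s

From the de Broglie relation λ = h/(mv), we solve for v:

v = h/(mλ)
v = (6.626 × 10^-34 J·s) / (1.67 × 10^-27 kg × 8.48 × 10^-10 m)
v = 4.68 × 10^2 m/s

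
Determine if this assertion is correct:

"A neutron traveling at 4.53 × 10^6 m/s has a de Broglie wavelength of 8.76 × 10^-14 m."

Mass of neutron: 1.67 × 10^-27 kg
True

The claim is correct.

Using λ = h/(mv):
λ = (6.626 × 10^-34 J·s) / (1.67 × 10^-27 kg × 4.53 × 10^6 m/s)
λ = 8.76 × 10^-14 m

This matches the claimed value.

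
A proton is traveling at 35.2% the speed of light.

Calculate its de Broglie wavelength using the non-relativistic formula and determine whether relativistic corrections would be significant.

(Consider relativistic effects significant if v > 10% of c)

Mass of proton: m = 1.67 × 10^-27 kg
Yes, relativistic corrections are needed.

Using the non-relativistic de Broglie formula λ = h/(mv):

v = 35.2% × c = 1.055 × 10^8 m/s

λ = h/(mv)
λ = (6.626 × 10^-34 J·s) / (1.67 × 10^-27 kg × 1.055 × 10^8 m/s)
λ = 3.76 × 10^-15 m

Since v = 35.2% of c > 10% of c, relativistic corrections ARE significant and the actual wavelength would differ from this non-relativistic estimate.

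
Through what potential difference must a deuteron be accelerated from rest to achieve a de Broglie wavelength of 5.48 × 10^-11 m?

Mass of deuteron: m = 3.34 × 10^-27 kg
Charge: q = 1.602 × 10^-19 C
1.37 × 10^-1 V

From λ = h/√(2mqV), we solve for V:

λ² = h²/(2mqV)
V = h²/(2mqλ²)
V = (6.626 × 10^-34 J·s)² / (2 × 3.34 × 10^-27 kg × 1.602 × 10^-19 C × (5.48 × 10^-11 m)²)
V = 1.37 × 10^-1 V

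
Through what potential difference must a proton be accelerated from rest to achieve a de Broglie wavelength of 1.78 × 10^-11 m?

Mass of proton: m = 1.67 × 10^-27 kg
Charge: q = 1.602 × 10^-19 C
2.59 V

From λ = h/√(2mqV), we solve for V:

λ² = h²/(2mqV)
V = h²/(2mqλ²)
V = (6.626 × 10^-34 J·s)² / (2 × 1.67 × 10^-27 kg × 1.602 × 10^-19 C × (1.78 × 10^-11 m)²)
V = 2.59 V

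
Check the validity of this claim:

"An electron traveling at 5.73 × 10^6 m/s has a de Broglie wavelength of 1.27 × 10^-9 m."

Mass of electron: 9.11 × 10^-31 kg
False

The claim is incorrect.

Using λ = h/(mv):
λ = (6.626 × 10^-34 J·s) / (9.11 × 10^-31 kg × 5.73 × 10^6 m/s)
λ = 1.27 × 10^-10 m

The actual wavelength differs from the claimed 1.27 × 10^-9 m.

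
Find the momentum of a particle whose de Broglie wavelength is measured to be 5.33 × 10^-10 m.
1.24 × 10^-24 kg·m/s

From the de Broglie relation λ = h/p, we solve for p:

p = h/λ
p = (6.626 × 10^-34 J·s) / (5.33 × 10^-10 m)
p = 1.24 × 10^-24 kg·m/s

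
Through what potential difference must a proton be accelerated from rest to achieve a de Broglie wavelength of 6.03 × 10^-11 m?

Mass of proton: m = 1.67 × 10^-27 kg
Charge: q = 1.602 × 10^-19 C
2.26 × 10^-1 V

From λ = h/√(2mqV), we solve for V:

λ² = h²/(2mqV)
V = h²/(2mqλ²)
V = (6.626 × 10^-34 J·s)² / (2 × 1.67 × 10^-27 kg × 1.602 × 10^-19 C × (6.03 × 10^-11 m)²)
V = 2.26 × 10^-1 V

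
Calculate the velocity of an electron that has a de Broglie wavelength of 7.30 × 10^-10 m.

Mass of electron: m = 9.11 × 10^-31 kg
9.96 × 10^5 m/s

From the de Broglie relation λ = h/(mv), we solve for v:

v = h/(mλ)
v = (6.626 × 10^-34 J·s) / (9.11 × 10^-31 kg × 7.30 × 10^-10 m)
v = 9.96 × 10^5 m/s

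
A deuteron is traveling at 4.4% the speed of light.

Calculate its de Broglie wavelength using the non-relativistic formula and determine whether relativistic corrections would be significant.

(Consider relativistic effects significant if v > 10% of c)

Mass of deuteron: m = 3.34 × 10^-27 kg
No, relativistic corrections are not needed.

Using the non-relativistic de Broglie formula λ = h/(mv):

v = 4.4% × c = 1.319 × 10^7 m/s

λ = h/(mv)
λ = (6.626 × 10^-34 J·s) / (3.34 × 10^-27 kg × 1.319 × 10^7 m/s)
λ = 1.50 × 10^-14 m

Since v = 4.4% of c < 10% of c, relativistic corrections are NOT significant and this non-relativistic result is a good approximation.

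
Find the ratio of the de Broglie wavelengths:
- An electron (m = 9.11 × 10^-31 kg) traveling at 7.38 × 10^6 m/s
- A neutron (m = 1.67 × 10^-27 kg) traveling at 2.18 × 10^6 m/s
λ₁/λ₂ = 541

Using λ = h/(mv):

λ₁ = h/(m₁v₁) = 9.86 × 10^-11 m
λ₂ = h/(m₂v₂) = 1.82 × 10^-13 m

Ratio λ₁/λ₂ = (m₂v₂)/(m₁v₁)
         = (1.67 × 10^-27 kg × 2.18 × 10^6 m/s) / (9.11 × 10^-31 kg × 7.38 × 10^6 m/s)
         = 541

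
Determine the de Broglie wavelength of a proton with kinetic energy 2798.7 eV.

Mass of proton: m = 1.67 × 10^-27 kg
5.41 × 10^-13 m

Using λ = h/√(2mKE):

First convert KE to Joules: KE = 2798.7 eV = 4.484 × 10^-16 J

λ = h/√(2mKE)
λ = (6.626 × 10^-34 J·s) / √(2 × 1.67 × 10^-27 kg × 4.484 × 10^-16 J)
λ = 5.41 × 10^-13 m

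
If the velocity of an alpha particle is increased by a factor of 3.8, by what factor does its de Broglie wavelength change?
The wavelength decreases by a factor of 3.8.

From λ = h/(mv), the wavelength is inversely proportional to velocity:

λ ∝ 1/v

If v → 3.8v, then λ → λ/3.8

When velocity is increased by a factor of 3.8, the wavelength decreases by a factor of 3.8.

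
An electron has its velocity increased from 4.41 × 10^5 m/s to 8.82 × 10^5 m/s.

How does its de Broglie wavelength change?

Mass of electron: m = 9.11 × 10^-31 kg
The wavelength decreases by a factor of 2.

Using λ = h/(mv):

Initial wavelength: λ₁ = h/(mv₁) = 1.65 × 10^-9 m
Final wavelength: λ₂ = h/(mv₂) = 8.25 × 10^-10 m

Since λ ∝ 1/v, when velocity increases by a factor of 2, the wavelength decreases by a factor of 2.

λ₂/λ₁ = v₁/v₂ = 1/2

The wavelength decreases by a factor of 2.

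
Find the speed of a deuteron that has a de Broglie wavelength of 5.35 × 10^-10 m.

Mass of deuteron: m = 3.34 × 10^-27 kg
3.71 × 10^2 m/s

From the de Broglie relation λ = h/(mv), we solve for v:

v = h/(mλ)
v = (6.626 × 10^-34 J·s) / (3.34 × 10^-27 kg × 5.35 × 10^-10 m)
v = 3.71 × 10^2 m/s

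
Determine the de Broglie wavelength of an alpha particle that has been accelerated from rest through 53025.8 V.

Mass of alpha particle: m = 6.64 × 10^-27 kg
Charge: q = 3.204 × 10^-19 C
4.41 × 10^-14 m

When a particle is accelerated through voltage V, it gains kinetic energy KE = qV.

The de Broglie wavelength is then λ = h/√(2mqV):

λ = h/√(2mqV)
λ = (6.626 × 10^-34 J·s) / √(2 × 6.64 × 10^-27 kg × 3.204 × 10^-19 C × 53025.8 V)
λ = 4.41 × 10^-14 m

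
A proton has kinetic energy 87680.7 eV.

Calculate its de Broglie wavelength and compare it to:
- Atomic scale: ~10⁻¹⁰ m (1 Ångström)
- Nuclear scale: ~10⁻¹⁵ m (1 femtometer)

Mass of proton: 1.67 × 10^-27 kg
λ = 9.67 × 10^-14 m, which is between nuclear and atomic scales.

Using λ = h/√(2mKE):

KE = 87680.7 eV = 1.405 × 10^-14 J

λ = h/√(2mKE)
λ = (6.626 × 10^-34 J·s) / √(2 × 1.67 × 10^-27 kg × 1.405 × 10^-14 J)
λ = 9.67 × 10^-14 m

Comparison:
- Atomic scale (10⁻¹⁰ m): λ is 0.00097× this size
- Nuclear scale (10⁻¹⁵ m): λ is 97× this size

The wavelength is between nuclear and atomic scales.

This wavelength is appropriate for probing atomic structure but too large for nuclear physics experiments.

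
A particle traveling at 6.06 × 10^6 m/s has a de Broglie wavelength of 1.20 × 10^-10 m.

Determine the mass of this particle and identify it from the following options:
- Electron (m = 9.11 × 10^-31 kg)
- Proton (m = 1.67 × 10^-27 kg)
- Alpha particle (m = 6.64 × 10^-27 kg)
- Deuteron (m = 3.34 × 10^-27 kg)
The particle is an electron.

From λ = h/(mv), solve for mass:

m = h/(λv)
m = (6.626 × 10^-34 J·s) / (1.20 × 10^-10 m × 6.06 × 10^6 m/s)
m = 9.11 × 10^-31 kg

Comparing with the listed masses, this is closest to an electron.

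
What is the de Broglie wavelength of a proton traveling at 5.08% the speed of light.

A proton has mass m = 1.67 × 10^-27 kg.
2.61 × 10^-14 m

Using the de Broglie relation λ = h/(mv):

v = 5.08% × c = 1.523 × 10^7 m/s

λ = h/(mv)
λ = (6.626 × 10^-34 J·s) / (1.67 × 10^-27 kg × 1.523 × 10^7 m/s)
λ = 2.61 × 10^-14 m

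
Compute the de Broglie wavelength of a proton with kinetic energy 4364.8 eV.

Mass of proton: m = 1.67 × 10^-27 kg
4.34 × 10^-13 m

Using λ = h/√(2mKE):

First convert KE to Joules: KE = 4364.8 eV = 6.993 × 10^-16 J

λ = h/√(2mKE)
λ = (6.626 × 10^-34 J·s) / √(2 × 1.67 × 10^-27 kg × 6.993 × 10^-16 J)
λ = 4.34 × 10^-13 m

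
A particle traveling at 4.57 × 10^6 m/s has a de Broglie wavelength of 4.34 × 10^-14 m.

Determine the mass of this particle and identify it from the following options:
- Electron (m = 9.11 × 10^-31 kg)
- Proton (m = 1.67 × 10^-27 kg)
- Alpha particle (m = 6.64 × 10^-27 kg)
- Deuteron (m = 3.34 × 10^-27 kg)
The particle is a deuteron.

From λ = h/(mv), solve for mass:

m = h/(λv)
m = (6.626 × 10^-34 J·s) / (4.34 × 10^-14 m × 4.57 × 10^6 m/s)
m = 3.34 × 10^-27 kg

Comparing with the listed masses, this is closest to a deuteron.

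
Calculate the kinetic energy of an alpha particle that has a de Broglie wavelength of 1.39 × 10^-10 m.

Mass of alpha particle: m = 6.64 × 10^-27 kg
1.71 × 10^-21 J (or 0.0107 eV)

From λ = h/√(2mKE), we solve for KE:

λ² = h²/(2mKE)
KE = h²/(2mλ²)
KE = (6.626 × 10^-34 J·s)² / (2 × 6.64 × 10^-27 kg × (1.39 × 10^-10 m)²)
KE = 1.71 × 10^-21 J
KE = 0.0107 eV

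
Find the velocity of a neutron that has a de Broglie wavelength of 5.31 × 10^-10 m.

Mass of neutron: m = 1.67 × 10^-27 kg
7.47 × 10^2 m/s

From the de Broglie relation λ = h/(mv), we solve for v:

v = h/(mλ)
v = (6.626 × 10^-34 J·s) / (1.67 × 10^-27 kg × 5.31 × 10^-10 m)
v = 7.47 × 10^2 m/s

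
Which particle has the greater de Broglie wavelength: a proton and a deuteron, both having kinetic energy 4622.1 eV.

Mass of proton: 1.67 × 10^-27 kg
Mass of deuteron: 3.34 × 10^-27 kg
The proton has the longer wavelength.

Using λ = h/√(2mKE):

For proton: λ₁ = h/√(2m₁KE) = 4.21 × 10^-13 m
For deuteron: λ₂ = h/√(2m₂KE) = 2.98 × 10^-13 m

Since λ ∝ 1/√m at constant kinetic energy, the lighter particle has the longer wavelength.

The proton has the longer de Broglie wavelength.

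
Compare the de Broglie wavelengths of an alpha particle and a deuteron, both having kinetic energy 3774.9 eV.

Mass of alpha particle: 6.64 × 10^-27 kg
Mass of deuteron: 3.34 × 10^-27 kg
The deuteron has the longer wavelength.

Using λ = h/√(2mKE):

For alpha particle: λ₁ = h/√(2m₁KE) = 2.34 × 10^-13 m
For deuteron: λ₂ = h/√(2m₂KE) = 3.30 × 10^-13 m

Since λ ∝ 1/√m at constant kinetic energy, the lighter particle has the longer wavelength.

The deuteron has the longer de Broglie wavelength.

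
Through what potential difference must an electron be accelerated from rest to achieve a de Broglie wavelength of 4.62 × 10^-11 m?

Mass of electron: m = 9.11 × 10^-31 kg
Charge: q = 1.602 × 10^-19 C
705 V

From λ = h/√(2mqV), we solve for V:

λ² = h²/(2mqV)
V = h²/(2mqλ²)
V = (6.626 × 10^-34 J·s)² / (2 × 9.11 × 10^-31 kg × 1.602 × 10^-19 C × (4.62 × 10^-11 m)²)
V = 705 V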